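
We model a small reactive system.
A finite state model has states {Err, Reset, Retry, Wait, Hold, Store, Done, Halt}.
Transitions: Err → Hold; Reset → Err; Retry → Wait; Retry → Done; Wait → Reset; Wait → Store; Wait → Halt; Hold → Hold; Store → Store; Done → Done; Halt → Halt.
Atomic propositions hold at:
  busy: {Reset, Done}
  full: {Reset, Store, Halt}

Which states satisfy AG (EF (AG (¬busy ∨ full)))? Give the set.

Sat(¬busy) = {Err, Retry, Wait, Hold, Store, Halt}
Sat(¬busy ∨ full) = {Err, Reset, Retry, Wait, Hold, Store, Halt}
AG (¬busy ∨ full): greatest fixpoint, start Z0 = {Err, Reset, Retry, Wait, Hold, Store, Halt}, keep only states in Sat with every successor in Z. Z1 = {Err, Reset, Wait, Hold, Store, Halt}; fixed.
Sat(AG (¬busy ∨ full)) = {Err, Reset, Wait, Hold, Store, Halt}
EF (AG (¬busy ∨ full)): least fixpoint, start Z0 = {Err, Reset, Wait, Hold, Store, Halt}, add states with some successor in Z. Z1 = {Err, Reset, Retry, Wait, Hold, Store, Halt}; fixed.
Sat(EF (AG (¬busy ∨ full))) = {Err, Reset, Retry, Wait, Hold, Store, Halt}
AG (EF (AG (¬busy ∨ full))): greatest fixpoint, start Z0 = {Err, Reset, Retry, Wait, Hold, Store, Halt}, keep only states in Sat with every successor in Z. Z1 = {Err, Reset, Wait, Hold, Store, Halt}; fixed.
Sat(AG (EF (AG (¬busy ∨ full)))) = {Err, Reset, Wait, Hold, Store, Halt}

{Err, Reset, Wait, Hold, Store, Halt}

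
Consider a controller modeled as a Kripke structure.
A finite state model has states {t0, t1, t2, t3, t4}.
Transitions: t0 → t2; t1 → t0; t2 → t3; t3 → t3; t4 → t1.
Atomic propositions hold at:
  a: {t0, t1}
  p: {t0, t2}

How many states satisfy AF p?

4

AF p: least fixpoint, start Z0 = {t0, t2}, add states with every successor in Z. Z1 = {t0, t1, t2}; Z2 = {t0, t1, t2, t4}; fixed.
Sat(AF p) = {t0, t1, t2, t4}
|Sat(AF p)| = |{t0, t1, t2, t4}| = 4.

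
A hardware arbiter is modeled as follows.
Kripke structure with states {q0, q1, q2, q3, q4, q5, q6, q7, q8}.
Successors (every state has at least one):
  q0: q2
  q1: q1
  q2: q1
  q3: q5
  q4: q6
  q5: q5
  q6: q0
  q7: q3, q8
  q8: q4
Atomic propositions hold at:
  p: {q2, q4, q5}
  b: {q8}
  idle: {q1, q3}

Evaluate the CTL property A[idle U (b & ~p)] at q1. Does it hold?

No

Sat(~p) = {q0, q1, q3, q6, q7, q8}
Sat(b & ~p) = {q8}
A[idle U (b & ~p)]: least fixpoint, start Z0 = Sat((b & ~p)) = {q8}, add states in Sat(idle) with every successor in Z. Already a fixed point.
Sat(A[idle U (b & ~p)]) = {q8}
q1 ∉ Sat(A[idle U (b & ~p)]) = {q8}, so the formula does not hold at q1.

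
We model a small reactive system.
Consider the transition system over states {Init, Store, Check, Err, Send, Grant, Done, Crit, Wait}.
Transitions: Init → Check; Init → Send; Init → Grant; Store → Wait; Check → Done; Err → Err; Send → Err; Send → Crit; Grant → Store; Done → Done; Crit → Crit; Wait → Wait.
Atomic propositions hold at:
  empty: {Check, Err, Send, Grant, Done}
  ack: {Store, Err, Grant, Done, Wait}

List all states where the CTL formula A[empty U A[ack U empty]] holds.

A[ack U empty]: least fixpoint, start Z0 = Sat(empty) = {Check, Err, Send, Grant, Done}, add states in Sat(ack) with every successor in Z. Already a fixed point.
Sat(A[ack U empty]) = {Check, Err, Send, Grant, Done}
A[empty U A[ack U empty]]: least fixpoint, start Z0 = Sat(A[ack U empty]) = {Check, Err, Send, Grant, Done}, add states in Sat(empty) with every successor in Z. Already a fixed point.
Sat(A[empty U A[ack U empty]]) = {Check, Err, Send, Grant, Done}

{Check, Err, Send, Grant, Done}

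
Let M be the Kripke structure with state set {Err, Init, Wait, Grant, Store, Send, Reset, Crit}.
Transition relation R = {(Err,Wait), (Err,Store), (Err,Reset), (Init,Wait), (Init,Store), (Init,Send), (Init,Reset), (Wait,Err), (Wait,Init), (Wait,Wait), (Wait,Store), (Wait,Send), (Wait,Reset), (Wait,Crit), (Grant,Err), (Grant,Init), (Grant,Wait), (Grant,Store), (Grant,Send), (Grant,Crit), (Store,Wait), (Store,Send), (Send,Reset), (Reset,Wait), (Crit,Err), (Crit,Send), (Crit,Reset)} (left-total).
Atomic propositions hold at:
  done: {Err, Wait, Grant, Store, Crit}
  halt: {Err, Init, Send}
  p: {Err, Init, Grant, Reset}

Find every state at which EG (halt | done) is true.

{Err, Init, Wait, Grant, Store, Crit}

Sat(halt | done) = {Err, Init, Wait, Grant, Store, Send, Crit}
EG (halt | done): greatest fixpoint, start Z0 = {Err, Init, Wait, Grant, Store, Send, Crit}, keep only states in Sat with some successor in Z. Z1 = {Err, Init, Wait, Grant, Store, Crit}; fixed.
Sat(EG (halt | done)) = {Err, Init, Wait, Grant, Store, Crit}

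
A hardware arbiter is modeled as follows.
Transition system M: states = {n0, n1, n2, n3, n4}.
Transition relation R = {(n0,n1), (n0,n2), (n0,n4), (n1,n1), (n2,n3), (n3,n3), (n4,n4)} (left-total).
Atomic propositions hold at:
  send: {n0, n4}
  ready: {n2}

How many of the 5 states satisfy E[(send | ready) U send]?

Sat(send | ready) = {n0, n2, n4}
E[(send | ready) U send]: least fixpoint, start Z0 = Sat(send) = {n0, n4}, add states in Sat(send | ready) with some successor in Z. Already a fixed point.
Sat(E[(send | ready) U send]) = {n0, n4}
|Sat(E[(send | ready) U send])| = |{n0, n4}| = 2.

2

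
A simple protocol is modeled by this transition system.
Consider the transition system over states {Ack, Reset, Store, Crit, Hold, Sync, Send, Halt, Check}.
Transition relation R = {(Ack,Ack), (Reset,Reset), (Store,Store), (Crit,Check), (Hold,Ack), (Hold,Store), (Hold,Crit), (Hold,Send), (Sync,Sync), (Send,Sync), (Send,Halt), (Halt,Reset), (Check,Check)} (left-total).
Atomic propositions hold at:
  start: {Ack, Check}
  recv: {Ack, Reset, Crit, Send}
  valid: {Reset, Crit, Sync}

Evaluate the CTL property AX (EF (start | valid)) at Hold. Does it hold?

No

Sat(start | valid) = {Ack, Reset, Crit, Sync, Check}
EF (start | valid): least fixpoint, start Z0 = {Ack, Reset, Crit, Sync, Check}, add states with some successor in Z. Z1 = {Ack, Reset, Crit, Hold, Sync, Send, Halt, Check}; fixed.
Sat(EF (start | valid)) = {Ack, Reset, Crit, Hold, Sync, Send, Halt, Check}
Sat(AX (EF (start | valid))) = {s : every successor in {Ack, Reset, Crit, Hold, Sync, Send, Halt, Check}} = {Ack, Reset, Crit, Sync, Send, Halt, Check}
Hold ∉ Sat(AX (EF (start | valid))) = {Ack, Reset, Crit, Sync, Send, Halt, Check}, so the formula does not hold at Hold.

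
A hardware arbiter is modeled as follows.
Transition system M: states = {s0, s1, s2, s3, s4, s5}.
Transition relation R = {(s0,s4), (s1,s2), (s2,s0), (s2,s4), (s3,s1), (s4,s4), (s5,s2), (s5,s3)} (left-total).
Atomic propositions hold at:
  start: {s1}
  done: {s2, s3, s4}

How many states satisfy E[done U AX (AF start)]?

1

AF start: least fixpoint, start Z0 = {s1}, add states with every successor in Z. Z1 = {s1, s3}; fixed.
Sat(AF start) = {s1, s3}
Sat(AX (AF start)) = {s : every successor in {s1, s3}} = {s3}
E[done U AX (AF start)]: least fixpoint, start Z0 = Sat(AX (AF start)) = {s3}, add states in Sat(done) with some successor in Z. Already a fixed point.
Sat(E[done U AX (AF start)]) = {s3}
|Sat(E[done U AX (AF start)])| = |{s3}| = 1.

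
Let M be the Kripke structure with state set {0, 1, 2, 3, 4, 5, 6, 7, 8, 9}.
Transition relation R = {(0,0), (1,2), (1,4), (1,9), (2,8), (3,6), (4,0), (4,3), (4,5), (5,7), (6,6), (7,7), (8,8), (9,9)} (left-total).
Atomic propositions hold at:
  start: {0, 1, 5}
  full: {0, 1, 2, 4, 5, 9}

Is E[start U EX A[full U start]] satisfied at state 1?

A[full U start]: least fixpoint, start Z0 = Sat(start) = {0, 1, 5}, add states in Sat(full) with every successor in Z. Already a fixed point.
Sat(A[full U start]) = {0, 1, 5}
Sat(EX A[full U start]) = {s : some successor in {0, 1, 5}} = {0, 4}
E[start U EX A[full U start]]: least fixpoint, start Z0 = Sat(EX A[full U start]) = {0, 4}, add states in Sat(start) with some successor in Z. Z1 = {0, 1, 4}; fixed.
Sat(E[start U EX A[full U start]]) = {0, 1, 4}
1 ∈ Sat(E[start U EX A[full U start]]) = {0, 1, 4}, so the formula holds at 1.

Yes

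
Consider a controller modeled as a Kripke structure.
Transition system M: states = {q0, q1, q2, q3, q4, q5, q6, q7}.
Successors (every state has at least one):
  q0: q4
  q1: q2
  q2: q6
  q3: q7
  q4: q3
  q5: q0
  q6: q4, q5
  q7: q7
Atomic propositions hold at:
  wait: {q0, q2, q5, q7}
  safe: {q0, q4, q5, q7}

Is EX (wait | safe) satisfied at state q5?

Yes

Sat(wait | safe) = {q0, q2, q4, q5, q7}
Sat(EX (wait | safe)) = {s : some successor in {q0, q2, q4, q5, q7}} = {q0, q1, q3, q5, q6, q7}
q5 ∈ Sat(EX (wait | safe)) = {q0, q1, q3, q5, q6, q7}, so the formula holds at q5.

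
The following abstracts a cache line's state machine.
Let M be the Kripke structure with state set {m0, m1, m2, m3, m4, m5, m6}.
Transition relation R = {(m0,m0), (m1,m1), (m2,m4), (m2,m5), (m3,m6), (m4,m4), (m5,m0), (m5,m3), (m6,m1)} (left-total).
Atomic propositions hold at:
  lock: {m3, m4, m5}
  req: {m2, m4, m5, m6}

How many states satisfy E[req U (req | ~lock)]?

Sat(~lock) = {m0, m1, m2, m6}
Sat(req | ~lock) = {m0, m1, m2, m4, m5, m6}
E[req U (req | ~lock)]: least fixpoint, start Z0 = Sat((req | ~lock)) = {m0, m1, m2, m4, m5, m6}, add states in Sat(req) with some successor in Z. Already a fixed point.
Sat(E[req U (req | ~lock)]) = {m0, m1, m2, m4, m5, m6}
|Sat(E[req U (req | ~lock)])| = |{m0, m1, m2, m4, m5, m6}| = 6.

6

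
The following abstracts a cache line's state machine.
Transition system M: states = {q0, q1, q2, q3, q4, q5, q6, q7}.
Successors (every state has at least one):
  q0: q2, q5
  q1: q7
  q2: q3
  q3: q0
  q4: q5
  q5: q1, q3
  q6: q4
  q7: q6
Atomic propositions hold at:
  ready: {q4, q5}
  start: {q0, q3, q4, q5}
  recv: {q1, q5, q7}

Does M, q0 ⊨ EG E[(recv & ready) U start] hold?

Sat(recv & ready) = {q5}
E[(recv & ready) U start]: least fixpoint, start Z0 = Sat(start) = {q0, q3, q4, q5}, add states in Sat(recv & ready) with some successor in Z. Already a fixed point.
Sat(E[(recv & ready) U start]) = {q0, q3, q4, q5}
EG E[(recv & ready) U start]: greatest fixpoint, start Z0 = {q0, q3, q4, q5}, keep only states in Sat with some successor in Z. Already a fixed point.
Sat(EG E[(recv & ready) U start]) = {q0, q3, q4, q5}
q0 ∈ Sat(EG E[(recv & ready) U start]) = {q0, q3, q4, q5}, so the formula holds at q0.

Yes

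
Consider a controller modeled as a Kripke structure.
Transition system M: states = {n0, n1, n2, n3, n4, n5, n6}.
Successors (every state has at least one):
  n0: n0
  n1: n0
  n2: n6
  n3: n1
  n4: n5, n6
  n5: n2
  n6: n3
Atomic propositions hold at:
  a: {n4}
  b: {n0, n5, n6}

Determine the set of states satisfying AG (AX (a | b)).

Sat(a | b) = {n0, n4, n5, n6}
Sat(AX (a | b)) = {s : every successor in {n0, n4, n5, n6}} = {n0, n1, n2, n4}
AG (AX (a | b)): greatest fixpoint, start Z0 = {n0, n1, n2, n4}, keep only states in Sat with every successor in Z. Z1 = {n0, n1}; fixed.
Sat(AG (AX (a | b))) = {n0, n1}

{n0, n1}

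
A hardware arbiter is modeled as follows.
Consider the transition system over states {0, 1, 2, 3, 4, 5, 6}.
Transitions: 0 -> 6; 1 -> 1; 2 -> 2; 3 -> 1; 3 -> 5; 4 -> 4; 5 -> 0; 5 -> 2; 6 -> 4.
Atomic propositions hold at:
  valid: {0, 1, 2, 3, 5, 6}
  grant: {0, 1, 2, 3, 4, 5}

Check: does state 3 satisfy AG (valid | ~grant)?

Sat(~grant) = {6}
Sat(valid | ~grant) = {0, 1, 2, 3, 5, 6}
AG (valid | ~grant): greatest fixpoint, start Z0 = {0, 1, 2, 3, 5, 6}, keep only states in Sat with every successor in Z. Z1 = {0, 1, 2, 3, 5}; Z2 = {1, 2, 3, 5}; Z3 = {1, 2, 3}; Z4 = {1, 2}; fixed.
Sat(AG (valid | ~grant)) = {1, 2}
3 ∉ Sat(AG (valid | ~grant)) = {1, 2}, so the formula does not hold at 3.

No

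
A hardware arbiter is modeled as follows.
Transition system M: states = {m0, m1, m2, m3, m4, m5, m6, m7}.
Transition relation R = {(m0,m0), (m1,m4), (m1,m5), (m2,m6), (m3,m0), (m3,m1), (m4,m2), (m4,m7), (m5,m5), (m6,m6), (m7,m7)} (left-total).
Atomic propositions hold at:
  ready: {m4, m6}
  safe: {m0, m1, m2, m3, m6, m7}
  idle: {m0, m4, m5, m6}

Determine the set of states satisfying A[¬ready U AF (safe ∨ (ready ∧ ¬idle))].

{m0, m1, m2, m3, m4, m6, m7}

Sat(¬ready) = {m0, m1, m2, m3, m5, m7}
Sat(¬idle) = {m1, m2, m3, m7}
Sat(ready ∧ ¬idle) = ∅
Sat(safe ∨ (ready ∧ ¬idle)) = {m0, m1, m2, m3, m6, m7}
AF (safe ∨ (ready ∧ ¬idle)): least fixpoint, start Z0 = {m0, m1, m2, m3, m6, m7}, add states with every successor in Z. Z1 = {m0, m1, m2, m3, m4, m6, m7}; fixed.
Sat(AF (safe ∨ (ready ∧ ¬idle))) = {m0, m1, m2, m3, m4, m6, m7}
A[¬ready U AF (safe ∨ (ready ∧ ¬idle))]: least fixpoint, start Z0 = Sat(AF (safe ∨ (ready ∧ ¬idle))) = {m0, m1, m2, m3, m4, m6, m7}, add states in Sat(¬ready) with every successor in Z. Already a fixed point.
Sat(A[¬ready U AF (safe ∨ (ready ∧ ¬idle))]) = {m0, m1, m2, m3, m4, m6, m7}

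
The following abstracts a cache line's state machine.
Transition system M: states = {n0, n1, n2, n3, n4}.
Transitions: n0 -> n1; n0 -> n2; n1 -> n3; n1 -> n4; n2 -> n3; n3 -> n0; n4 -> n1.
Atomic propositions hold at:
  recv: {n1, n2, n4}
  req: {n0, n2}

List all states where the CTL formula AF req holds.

{n0, n2, n3}

AF req: least fixpoint, start Z0 = {n0, n2}, add states with every successor in Z. Z1 = {n0, n2, n3}; fixed.
Sat(AF req) = {n0, n2, n3}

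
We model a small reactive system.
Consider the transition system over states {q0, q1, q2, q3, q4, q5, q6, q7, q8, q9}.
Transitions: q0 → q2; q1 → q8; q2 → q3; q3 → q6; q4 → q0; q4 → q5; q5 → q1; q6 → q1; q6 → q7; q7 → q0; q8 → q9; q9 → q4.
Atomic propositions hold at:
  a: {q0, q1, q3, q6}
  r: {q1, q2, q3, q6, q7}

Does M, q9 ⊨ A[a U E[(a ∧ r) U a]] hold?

Sat(a ∧ r) = {q1, q3, q6}
E[(a ∧ r) U a]: least fixpoint, start Z0 = Sat(a) = {q0, q1, q3, q6}, add states in Sat(a ∧ r) with some successor in Z. Already a fixed point.
Sat(E[(a ∧ r) U a]) = {q0, q1, q3, q6}
A[a U E[(a ∧ r) U a]]: least fixpoint, start Z0 = Sat(E[(a ∧ r) U a]) = {q0, q1, q3, q6}, add states in Sat(a) with every successor in Z. Already a fixed point.
Sat(A[a U E[(a ∧ r) U a]]) = {q0, q1, q3, q6}
q9 ∉ Sat(A[a U E[(a ∧ r) U a]]) = {q0, q1, q3, q6}, so the formula does not hold at q9.

No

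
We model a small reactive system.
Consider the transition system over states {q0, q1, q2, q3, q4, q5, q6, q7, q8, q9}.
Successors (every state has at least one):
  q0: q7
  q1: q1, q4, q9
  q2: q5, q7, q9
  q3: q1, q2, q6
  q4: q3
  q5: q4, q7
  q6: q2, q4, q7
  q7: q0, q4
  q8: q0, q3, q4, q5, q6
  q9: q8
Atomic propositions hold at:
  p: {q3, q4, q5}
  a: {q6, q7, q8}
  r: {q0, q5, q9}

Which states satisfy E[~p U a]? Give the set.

{q0, q1, q2, q6, q7, q8, q9}

Sat(~p) = {q0, q1, q2, q6, q7, q8, q9}
E[~p U a]: least fixpoint, start Z0 = Sat(a) = {q6, q7, q8}, add states in Sat(~p) with some successor in Z. Z1 = {q0, q2, q6, q7, q8, q9}; Z2 = {q0, q1, q2, q6, q7, q8, q9}; fixed.
Sat(E[~p U a]) = {q0, q1, q2, q6, q7, q8, q9}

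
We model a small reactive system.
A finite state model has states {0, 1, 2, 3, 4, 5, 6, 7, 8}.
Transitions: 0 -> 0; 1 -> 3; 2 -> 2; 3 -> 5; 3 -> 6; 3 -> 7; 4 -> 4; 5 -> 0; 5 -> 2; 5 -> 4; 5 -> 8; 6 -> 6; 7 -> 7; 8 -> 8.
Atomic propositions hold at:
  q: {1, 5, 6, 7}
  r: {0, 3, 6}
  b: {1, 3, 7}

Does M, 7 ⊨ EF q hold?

Yes

EF q: least fixpoint, start Z0 = {1, 5, 6, 7}, add states with some successor in Z. Z1 = {1, 3, 5, 6, 7}; fixed.
Sat(EF q) = {1, 3, 5, 6, 7}
7 ∈ Sat(EF q) = {1, 3, 5, 6, 7}, so the formula holds at 7.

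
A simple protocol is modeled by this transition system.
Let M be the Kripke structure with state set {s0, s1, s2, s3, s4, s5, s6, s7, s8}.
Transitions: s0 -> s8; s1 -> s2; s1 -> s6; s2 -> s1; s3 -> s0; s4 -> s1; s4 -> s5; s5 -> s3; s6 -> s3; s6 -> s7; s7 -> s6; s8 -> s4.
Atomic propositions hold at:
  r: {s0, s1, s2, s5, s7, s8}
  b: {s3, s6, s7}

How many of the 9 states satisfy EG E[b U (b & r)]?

2

Sat(b & r) = {s7}
E[b U (b & r)]: least fixpoint, start Z0 = Sat((b & r)) = {s7}, add states in Sat(b) with some successor in Z. Z1 = {s6, s7}; fixed.
Sat(E[b U (b & r)]) = {s6, s7}
EG E[b U (b & r)]: greatest fixpoint, start Z0 = {s6, s7}, keep only states in Sat with some successor in Z. Already a fixed point.
Sat(EG E[b U (b & r)]) = {s6, s7}
|Sat(EG E[b U (b & r)])| = |{s6, s7}| = 2.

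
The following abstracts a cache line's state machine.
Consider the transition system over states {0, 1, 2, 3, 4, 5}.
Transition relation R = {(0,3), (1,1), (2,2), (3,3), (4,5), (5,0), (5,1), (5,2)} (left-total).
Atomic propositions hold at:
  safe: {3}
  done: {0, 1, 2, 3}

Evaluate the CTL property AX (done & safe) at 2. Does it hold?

No

Sat(done & safe) = {3}
Sat(AX (done & safe)) = {s : every successor in {3}} = {0, 3}
2 ∉ Sat(AX (done & safe)) = {0, 3}, so the formula does not hold at 2.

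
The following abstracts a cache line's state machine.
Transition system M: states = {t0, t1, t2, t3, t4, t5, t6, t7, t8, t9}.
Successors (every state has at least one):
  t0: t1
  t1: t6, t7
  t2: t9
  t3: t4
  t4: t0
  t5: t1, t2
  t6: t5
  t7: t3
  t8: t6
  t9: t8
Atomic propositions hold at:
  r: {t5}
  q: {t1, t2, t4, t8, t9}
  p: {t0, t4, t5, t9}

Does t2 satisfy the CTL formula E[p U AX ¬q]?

No

Sat(¬q) = {t0, t3, t5, t6, t7}
Sat(AX ¬q) = {s : every successor in {t0, t3, t5, t6, t7}} = {t1, t4, t6, t7, t8}
E[p U AX ¬q]: least fixpoint, start Z0 = Sat(AX ¬q) = {t1, t4, t6, t7, t8}, add states in Sat(p) with some successor in Z. Z1 = {t0, t1, t4, t5, t6, t7, t8, t9}; fixed.
Sat(E[p U AX ¬q]) = {t0, t1, t4, t5, t6, t7, t8, t9}
t2 ∉ Sat(E[p U AX ¬q]) = {t0, t1, t4, t5, t6, t7, t8, t9}, so the formula does not hold at t2.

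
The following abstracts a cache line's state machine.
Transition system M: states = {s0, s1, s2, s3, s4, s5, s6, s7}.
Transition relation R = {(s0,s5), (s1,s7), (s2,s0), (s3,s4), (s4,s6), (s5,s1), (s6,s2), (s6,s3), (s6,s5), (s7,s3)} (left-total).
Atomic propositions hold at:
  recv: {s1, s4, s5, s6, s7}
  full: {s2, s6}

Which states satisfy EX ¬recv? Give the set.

Sat(¬recv) = {s0, s2, s3}
Sat(EX ¬recv) = {s : some successor in {s0, s2, s3}} = {s2, s6, s7}

{s2, s6, s7}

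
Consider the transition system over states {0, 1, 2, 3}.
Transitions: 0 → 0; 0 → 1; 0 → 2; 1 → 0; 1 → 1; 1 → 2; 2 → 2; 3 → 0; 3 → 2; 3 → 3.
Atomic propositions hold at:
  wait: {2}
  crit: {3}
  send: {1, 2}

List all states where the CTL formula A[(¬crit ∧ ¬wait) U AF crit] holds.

Sat(¬crit) = {0, 1, 2}
Sat(¬wait) = {0, 1, 3}
Sat(¬crit ∧ ¬wait) = {0, 1}
AF crit: least fixpoint, start Z0 = {3}, add states with every successor in Z. Already a fixed point.
Sat(AF crit) = {3}
A[(¬crit ∧ ¬wait) U AF crit]: least fixpoint, start Z0 = Sat(AF crit) = {3}, add states in Sat(¬crit ∧ ¬wait) with every successor in Z. Already a fixed point.
Sat(A[(¬crit ∧ ¬wait) U AF crit]) = {3}

{3}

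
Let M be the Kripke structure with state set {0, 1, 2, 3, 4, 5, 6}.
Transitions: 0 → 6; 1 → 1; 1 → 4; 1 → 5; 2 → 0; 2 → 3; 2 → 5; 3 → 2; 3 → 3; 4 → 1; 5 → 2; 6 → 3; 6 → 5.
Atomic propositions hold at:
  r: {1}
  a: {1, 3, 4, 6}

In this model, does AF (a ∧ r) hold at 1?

Yes

Sat(a ∧ r) = {1}
AF (a ∧ r): least fixpoint, start Z0 = {1}, add states with every successor in Z. Z1 = {1, 4}; fixed.
Sat(AF (a ∧ r)) = {1, 4}
1 ∈ Sat(AF (a ∧ r)) = {1, 4}, so the formula holds at 1.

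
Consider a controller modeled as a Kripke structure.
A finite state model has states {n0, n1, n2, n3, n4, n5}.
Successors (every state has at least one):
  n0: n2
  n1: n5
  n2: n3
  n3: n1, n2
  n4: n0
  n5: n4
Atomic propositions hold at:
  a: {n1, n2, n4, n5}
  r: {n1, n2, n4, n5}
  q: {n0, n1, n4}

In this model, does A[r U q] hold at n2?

A[r U q]: least fixpoint, start Z0 = Sat(q) = {n0, n1, n4}, add states in Sat(r) with every successor in Z. Z1 = {n0, n1, n4, n5}; fixed.
Sat(A[r U q]) = {n0, n1, n4, n5}
n2 ∉ Sat(A[r U q]) = {n0, n1, n4, n5}, so the formula does not hold at n2.

No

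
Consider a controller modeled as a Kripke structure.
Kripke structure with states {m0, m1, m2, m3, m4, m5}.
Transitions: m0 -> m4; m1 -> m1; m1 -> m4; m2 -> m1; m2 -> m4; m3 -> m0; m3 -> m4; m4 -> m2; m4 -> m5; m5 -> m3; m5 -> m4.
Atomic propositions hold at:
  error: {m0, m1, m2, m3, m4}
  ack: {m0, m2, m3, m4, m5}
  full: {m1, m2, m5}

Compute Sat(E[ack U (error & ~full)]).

{m0, m2, m3, m4, m5}

Sat(~full) = {m0, m3, m4}
Sat(error & ~full) = {m0, m3, m4}
E[ack U (error & ~full)]: least fixpoint, start Z0 = Sat((error & ~full)) = {m0, m3, m4}, add states in Sat(ack) with some successor in Z. Z1 = {m0, m2, m3, m4, m5}; fixed.
Sat(E[ack U (error & ~full)]) = {m0, m2, m3, m4, m5}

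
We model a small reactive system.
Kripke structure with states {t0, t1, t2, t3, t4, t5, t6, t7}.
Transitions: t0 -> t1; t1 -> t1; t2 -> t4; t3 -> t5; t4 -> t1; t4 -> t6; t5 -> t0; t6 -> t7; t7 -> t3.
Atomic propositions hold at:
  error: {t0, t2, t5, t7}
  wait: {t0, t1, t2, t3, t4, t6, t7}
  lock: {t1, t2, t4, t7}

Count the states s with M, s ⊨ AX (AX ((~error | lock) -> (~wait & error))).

2

Sat(~error) = {t1, t3, t4, t6}
Sat(~error | lock) = {t1, t2, t3, t4, t6, t7}
Sat(~wait) = {t5}
Sat(~wait & error) = {t5}
Sat((~error | lock) -> (~wait & error)) = {t0, t5}
Sat(AX ((~error | lock) -> (~wait & error))) = {s : every successor in {t0, t5}} = {t3, t5}
Sat(AX (AX ((~error | lock) -> (~wait & error)))) = {s : every successor in {t3, t5}} = {t3, t7}
|Sat(AX (AX ((~error | lock) -> (~wait & error))))| = |{t3, t7}| = 2.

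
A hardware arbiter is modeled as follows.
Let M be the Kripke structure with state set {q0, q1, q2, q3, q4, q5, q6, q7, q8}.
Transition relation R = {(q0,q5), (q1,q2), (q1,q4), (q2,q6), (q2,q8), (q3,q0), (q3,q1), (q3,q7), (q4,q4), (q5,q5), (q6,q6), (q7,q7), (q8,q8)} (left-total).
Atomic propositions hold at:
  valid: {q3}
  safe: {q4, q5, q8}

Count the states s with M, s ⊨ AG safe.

3

AG safe: greatest fixpoint, start Z0 = {q4, q5, q8}, keep only states in Sat with every successor in Z. Already a fixed point.
Sat(AG safe) = {q4, q5, q8}
|Sat(AG safe)| = |{q4, q5, q8}| = 3.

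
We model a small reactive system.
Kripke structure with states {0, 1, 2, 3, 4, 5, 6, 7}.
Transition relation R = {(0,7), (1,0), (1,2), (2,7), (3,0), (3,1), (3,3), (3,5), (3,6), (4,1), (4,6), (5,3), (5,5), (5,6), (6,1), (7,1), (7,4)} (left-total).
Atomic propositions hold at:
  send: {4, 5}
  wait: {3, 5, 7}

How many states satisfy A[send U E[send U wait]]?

3

E[send U wait]: least fixpoint, start Z0 = Sat(wait) = {3, 5, 7}, add states in Sat(send) with some successor in Z. Already a fixed point.
Sat(E[send U wait]) = {3, 5, 7}
A[send U E[send U wait]]: least fixpoint, start Z0 = Sat(E[send U wait]) = {3, 5, 7}, add states in Sat(send) with every successor in Z. Already a fixed point.
Sat(A[send U E[send U wait]]) = {3, 5, 7}
|Sat(A[send U E[send U wait]])| = |{3, 5, 7}| = 3.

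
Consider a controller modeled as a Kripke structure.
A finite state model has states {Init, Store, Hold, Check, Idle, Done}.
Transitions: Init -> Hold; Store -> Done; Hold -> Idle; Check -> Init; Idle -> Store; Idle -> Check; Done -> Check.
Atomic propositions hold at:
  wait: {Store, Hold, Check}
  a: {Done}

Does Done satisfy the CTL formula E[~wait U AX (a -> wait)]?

Sat(~wait) = {Init, Idle, Done}
Sat(a -> wait) = {Init, Store, Hold, Check, Idle}
Sat(AX (a -> wait)) = {s : every successor in {Init, Store, Hold, Check, Idle}} = {Init, Hold, Check, Idle, Done}
E[~wait U AX (a -> wait)]: least fixpoint, start Z0 = Sat(AX (a -> wait)) = {Init, Hold, Check, Idle, Done}, add states in Sat(~wait) with some successor in Z. Already a fixed point.
Sat(E[~wait U AX (a -> wait)]) = {Init, Hold, Check, Idle, Done}
Done ∈ Sat(E[~wait U AX (a -> wait)]) = {Init, Hold, Check, Idle, Done}, so the formula holds at Done.

Yes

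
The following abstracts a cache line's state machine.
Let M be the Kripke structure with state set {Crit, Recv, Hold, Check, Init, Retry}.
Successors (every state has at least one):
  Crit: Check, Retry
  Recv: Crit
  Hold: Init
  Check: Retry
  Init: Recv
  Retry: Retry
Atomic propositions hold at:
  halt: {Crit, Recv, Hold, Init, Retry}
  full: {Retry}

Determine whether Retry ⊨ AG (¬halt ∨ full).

Yes

Sat(¬halt) = {Check}
Sat(¬halt ∨ full) = {Check, Retry}
AG (¬halt ∨ full): greatest fixpoint, start Z0 = {Check, Retry}, keep only states in Sat with every successor in Z. Already a fixed point.
Sat(AG (¬halt ∨ full)) = {Check, Retry}
Retry ∈ Sat(AG (¬halt ∨ full)) = {Check, Retry}, so the formula holds at Retry.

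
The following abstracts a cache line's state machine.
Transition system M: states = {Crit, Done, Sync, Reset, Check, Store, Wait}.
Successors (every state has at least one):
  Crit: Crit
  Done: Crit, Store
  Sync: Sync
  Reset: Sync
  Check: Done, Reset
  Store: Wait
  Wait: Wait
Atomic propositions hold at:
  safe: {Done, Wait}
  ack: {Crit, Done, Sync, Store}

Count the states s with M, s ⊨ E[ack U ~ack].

Sat(~ack) = {Reset, Check, Wait}
E[ack U ~ack]: least fixpoint, start Z0 = Sat(~ack) = {Reset, Check, Wait}, add states in Sat(ack) with some successor in Z. Z1 = {Reset, Check, Store, Wait}; Z2 = {Done, Reset, Check, Store, Wait}; fixed.
Sat(E[ack U ~ack]) = {Done, Reset, Check, Store, Wait}
|Sat(E[ack U ~ack])| = |{Done, Reset, Check, Store, Wait}| = 5.

5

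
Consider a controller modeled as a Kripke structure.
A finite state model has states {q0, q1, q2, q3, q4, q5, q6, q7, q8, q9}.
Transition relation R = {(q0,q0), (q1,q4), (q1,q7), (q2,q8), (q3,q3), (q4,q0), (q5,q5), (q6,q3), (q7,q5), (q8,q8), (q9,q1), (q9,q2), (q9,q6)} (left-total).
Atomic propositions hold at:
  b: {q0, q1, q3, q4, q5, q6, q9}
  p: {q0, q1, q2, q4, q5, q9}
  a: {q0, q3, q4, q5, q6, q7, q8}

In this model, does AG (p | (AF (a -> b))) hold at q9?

No

Sat(a -> b) = {q0, q1, q2, q3, q4, q5, q6, q9}
AF (a -> b): least fixpoint, start Z0 = {q0, q1, q2, q3, q4, q5, q6, q9}, add states with every successor in Z. Z1 = {q0, q1, q2, q3, q4, q5, q6, q7, q9}; fixed.
Sat(AF (a -> b)) = {q0, q1, q2, q3, q4, q5, q6, q7, q9}
Sat(p | (AF (a -> b))) = {q0, q1, q2, q3, q4, q5, q6, q7, q9}
AG (p | (AF (a -> b))): greatest fixpoint, start Z0 = {q0, q1, q2, q3, q4, q5, q6, q7, q9}, keep only states in Sat with every successor in Z. Z1 = {q0, q1, q3, q4, q5, q6, q7, q9}; Z2 = {q0, q1, q3, q4, q5, q6, q7}; fixed.
Sat(AG (p | (AF (a -> b)))) = {q0, q1, q3, q4, q5, q6, q7}
q9 ∉ Sat(AG (p | (AF (a -> b)))) = {q0, q1, q3, q4, q5, q6, q7}, so the formula does not hold at q9.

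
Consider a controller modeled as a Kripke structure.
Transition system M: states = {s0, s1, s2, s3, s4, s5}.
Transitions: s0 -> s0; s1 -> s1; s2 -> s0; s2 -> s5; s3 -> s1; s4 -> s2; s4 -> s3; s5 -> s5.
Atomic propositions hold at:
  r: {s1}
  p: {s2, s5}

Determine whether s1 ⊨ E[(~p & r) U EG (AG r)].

Sat(~p) = {s0, s1, s3, s4}
Sat(~p & r) = {s1}
AG r: greatest fixpoint, start Z0 = {s1}, keep only states in Sat with every successor in Z. Already a fixed point.
Sat(AG r) = {s1}
EG (AG r): greatest fixpoint, start Z0 = {s1}, keep only states in Sat with some successor in Z. Already a fixed point.
Sat(EG (AG r)) = {s1}
E[(~p & r) U EG (AG r)]: least fixpoint, start Z0 = Sat(EG (AG r)) = {s1}, add states in Sat(~p & r) with some successor in Z. Already a fixed point.
Sat(E[(~p & r) U EG (AG r)]) = {s1}
s1 ∈ Sat(E[(~p & r) U EG (AG r)]) = {s1}, so the formula holds at s1.

Yes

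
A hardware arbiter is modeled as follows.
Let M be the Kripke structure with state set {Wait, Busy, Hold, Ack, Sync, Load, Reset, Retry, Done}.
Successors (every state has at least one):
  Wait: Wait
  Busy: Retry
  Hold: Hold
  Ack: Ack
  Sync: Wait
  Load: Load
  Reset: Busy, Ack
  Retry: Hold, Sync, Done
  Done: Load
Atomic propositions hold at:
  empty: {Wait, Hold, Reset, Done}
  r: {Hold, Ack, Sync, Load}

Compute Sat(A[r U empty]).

A[r U empty]: least fixpoint, start Z0 = Sat(empty) = {Wait, Hold, Reset, Done}, add states in Sat(r) with every successor in Z. Z1 = {Wait, Hold, Sync, Reset, Done}; fixed.
Sat(A[r U empty]) = {Wait, Hold, Sync, Reset, Done}

{Wait, Hold, Sync, Reset, Done}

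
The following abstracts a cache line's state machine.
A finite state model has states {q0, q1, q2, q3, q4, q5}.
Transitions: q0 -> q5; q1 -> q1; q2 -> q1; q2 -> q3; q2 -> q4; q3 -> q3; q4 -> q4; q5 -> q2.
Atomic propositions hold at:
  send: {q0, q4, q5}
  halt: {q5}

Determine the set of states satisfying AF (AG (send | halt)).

{q4}

Sat(send | halt) = {q0, q4, q5}
AG (send | halt): greatest fixpoint, start Z0 = {q0, q4, q5}, keep only states in Sat with every successor in Z. Z1 = {q0, q4}; Z2 = {q4}; fixed.
Sat(AG (send | halt)) = {q4}
AF (AG (send | halt)): least fixpoint, start Z0 = {q4}, add states with every successor in Z. Already a fixed point.
Sat(AF (AG (send | halt))) = {q4}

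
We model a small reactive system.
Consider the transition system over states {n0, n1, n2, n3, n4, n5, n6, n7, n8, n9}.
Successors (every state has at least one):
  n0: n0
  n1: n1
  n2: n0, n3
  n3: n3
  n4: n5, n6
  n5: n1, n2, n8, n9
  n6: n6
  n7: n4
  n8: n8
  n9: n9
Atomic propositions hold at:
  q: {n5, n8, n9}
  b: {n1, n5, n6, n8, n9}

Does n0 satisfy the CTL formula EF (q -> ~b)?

Sat(~b) = {n0, n2, n3, n4, n7}
Sat(q -> ~b) = {n0, n1, n2, n3, n4, n6, n7}
EF (q -> ~b): least fixpoint, start Z0 = {n0, n1, n2, n3, n4, n6, n7}, add states with some successor in Z. Z1 = {n0, n1, n2, n3, n4, n5, n6, n7}; fixed.
Sat(EF (q -> ~b)) = {n0, n1, n2, n3, n4, n5, n6, n7}
n0 ∈ Sat(EF (q -> ~b)) = {n0, n1, n2, n3, n4, n5, n6, n7}, so the formula holds at n0.

Yes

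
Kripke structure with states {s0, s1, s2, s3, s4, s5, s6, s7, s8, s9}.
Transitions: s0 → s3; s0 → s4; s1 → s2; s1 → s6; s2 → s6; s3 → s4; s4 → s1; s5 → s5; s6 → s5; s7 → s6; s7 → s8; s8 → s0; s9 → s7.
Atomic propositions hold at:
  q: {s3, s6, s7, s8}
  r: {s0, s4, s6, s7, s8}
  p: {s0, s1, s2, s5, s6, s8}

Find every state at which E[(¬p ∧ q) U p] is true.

Sat(¬p) = {s3, s4, s7, s9}
Sat(¬p ∧ q) = {s3, s7}
E[(¬p ∧ q) U p]: least fixpoint, start Z0 = Sat(p) = {s0, s1, s2, s5, s6, s8}, add states in Sat(¬p ∧ q) with some successor in Z. Z1 = {s0, s1, s2, s5, s6, s7, s8}; fixed.
Sat(E[(¬p ∧ q) U p]) = {s0, s1, s2, s5, s6, s7, s8}

{s0, s1, s2, s5, s6, s7, s8}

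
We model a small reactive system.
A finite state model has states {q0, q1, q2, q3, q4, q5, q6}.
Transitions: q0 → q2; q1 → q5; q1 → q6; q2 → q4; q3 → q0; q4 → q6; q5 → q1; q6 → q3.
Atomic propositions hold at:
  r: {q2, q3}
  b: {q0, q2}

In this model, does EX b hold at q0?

Yes

Sat(EX b) = {s : some successor in {q0, q2}} = {q0, q3}
q0 ∈ Sat(EX b) = {q0, q3}, so the formula holds at q0.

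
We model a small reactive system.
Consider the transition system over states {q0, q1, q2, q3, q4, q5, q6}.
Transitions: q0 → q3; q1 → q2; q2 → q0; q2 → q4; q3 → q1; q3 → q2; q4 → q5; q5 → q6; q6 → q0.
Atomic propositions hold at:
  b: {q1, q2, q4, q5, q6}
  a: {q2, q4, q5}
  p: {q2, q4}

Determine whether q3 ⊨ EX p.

Sat(EX p) = {s : some successor in {q2, q4}} = {q1, q2, q3}
q3 ∈ Sat(EX p) = {q1, q2, q3}, so the formula holds at q3.

Yes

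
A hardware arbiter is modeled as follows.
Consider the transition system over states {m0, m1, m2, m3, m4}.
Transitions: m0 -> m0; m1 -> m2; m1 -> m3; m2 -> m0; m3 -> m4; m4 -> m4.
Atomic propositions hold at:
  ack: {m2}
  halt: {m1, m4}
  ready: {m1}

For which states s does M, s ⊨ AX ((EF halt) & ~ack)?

{m3, m4}

EF halt: least fixpoint, start Z0 = {m1, m4}, add states with some successor in Z. Z1 = {m1, m3, m4}; fixed.
Sat(EF halt) = {m1, m3, m4}
Sat(~ack) = {m0, m1, m3, m4}
Sat((EF halt) & ~ack) = {m1, m3, m4}
Sat(AX ((EF halt) & ~ack)) = {s : every successor in {m1, m3, m4}} = {m3, m4}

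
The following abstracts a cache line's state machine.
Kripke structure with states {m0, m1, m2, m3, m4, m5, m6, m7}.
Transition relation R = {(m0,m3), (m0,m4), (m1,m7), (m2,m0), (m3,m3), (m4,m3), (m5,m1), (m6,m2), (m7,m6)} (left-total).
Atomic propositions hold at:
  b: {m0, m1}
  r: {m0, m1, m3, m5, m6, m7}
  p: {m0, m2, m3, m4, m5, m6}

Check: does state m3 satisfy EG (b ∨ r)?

Yes

Sat(b ∨ r) = {m0, m1, m3, m5, m6, m7}
EG (b ∨ r): greatest fixpoint, start Z0 = {m0, m1, m3, m5, m6, m7}, keep only states in Sat with some successor in Z. Z1 = {m0, m1, m3, m5, m7}; Z2 = {m0, m1, m3, m5}; Z3 = {m0, m3, m5}; Z4 = {m0, m3}; fixed.
Sat(EG (b ∨ r)) = {m0, m3}
m3 ∈ Sat(EG (b ∨ r)) = {m0, m3}, so the formula holds at m3.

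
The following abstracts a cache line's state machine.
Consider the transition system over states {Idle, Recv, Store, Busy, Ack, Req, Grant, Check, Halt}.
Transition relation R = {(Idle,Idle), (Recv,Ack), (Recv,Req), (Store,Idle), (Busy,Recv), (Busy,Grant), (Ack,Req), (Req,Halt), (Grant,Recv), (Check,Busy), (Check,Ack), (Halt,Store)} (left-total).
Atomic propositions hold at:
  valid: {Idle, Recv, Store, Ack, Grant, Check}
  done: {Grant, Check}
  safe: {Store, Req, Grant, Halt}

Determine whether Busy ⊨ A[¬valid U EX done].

Sat(¬valid) = {Busy, Req, Halt}
Sat(EX done) = {s : some successor in {Grant, Check}} = {Busy}
A[¬valid U EX done]: least fixpoint, start Z0 = Sat(EX done) = {Busy}, add states in Sat(¬valid) with every successor in Z. Already a fixed point.
Sat(A[¬valid U EX done]) = {Busy}
Busy ∈ Sat(A[¬valid U EX done]) = {Busy}, so the formula holds at Busy.

Yes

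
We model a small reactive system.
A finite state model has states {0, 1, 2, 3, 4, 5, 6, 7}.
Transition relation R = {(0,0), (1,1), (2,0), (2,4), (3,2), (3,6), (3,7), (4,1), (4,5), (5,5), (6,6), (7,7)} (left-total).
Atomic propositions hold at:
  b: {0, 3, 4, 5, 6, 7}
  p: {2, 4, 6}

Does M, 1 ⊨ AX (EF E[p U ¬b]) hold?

Yes

Sat(¬b) = {1, 2}
E[p U ¬b]: least fixpoint, start Z0 = Sat(¬b) = {1, 2}, add states in Sat(p) with some successor in Z. Z1 = {1, 2, 4}; fixed.
Sat(E[p U ¬b]) = {1, 2, 4}
EF E[p U ¬b]: least fixpoint, start Z0 = {1, 2, 4}, add states with some successor in Z. Z1 = {1, 2, 3, 4}; fixed.
Sat(EF E[p U ¬b]) = {1, 2, 3, 4}
Sat(AX (EF E[p U ¬b])) = {s : every successor in {1, 2, 3, 4}} = {1}
1 ∈ Sat(AX (EF E[p U ¬b])) = {1}, so the formula holds at 1.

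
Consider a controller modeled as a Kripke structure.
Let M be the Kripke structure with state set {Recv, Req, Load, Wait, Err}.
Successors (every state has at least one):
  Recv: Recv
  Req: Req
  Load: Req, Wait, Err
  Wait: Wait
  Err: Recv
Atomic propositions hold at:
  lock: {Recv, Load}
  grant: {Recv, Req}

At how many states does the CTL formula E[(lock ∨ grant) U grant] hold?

Sat(lock ∨ grant) = {Recv, Req, Load}
E[(lock ∨ grant) U grant]: least fixpoint, start Z0 = Sat(grant) = {Recv, Req}, add states in Sat(lock ∨ grant) with some successor in Z. Z1 = {Recv, Req, Load}; fixed.
Sat(E[(lock ∨ grant) U grant]) = {Recv, Req, Load}
|Sat(E[(lock ∨ grant) U grant])| = |{Recv, Req, Load}| = 3.

3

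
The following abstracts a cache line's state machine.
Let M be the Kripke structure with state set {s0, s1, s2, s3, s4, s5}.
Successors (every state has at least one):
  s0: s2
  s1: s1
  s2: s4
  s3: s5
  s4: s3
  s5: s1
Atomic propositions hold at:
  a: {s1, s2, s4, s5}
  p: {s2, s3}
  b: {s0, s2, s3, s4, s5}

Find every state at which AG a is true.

{s1, s5}

AG a: greatest fixpoint, start Z0 = {s1, s2, s4, s5}, keep only states in Sat with every successor in Z. Z1 = {s1, s2, s5}; Z2 = {s1, s5}; fixed.
Sat(AG a) = {s1, s5}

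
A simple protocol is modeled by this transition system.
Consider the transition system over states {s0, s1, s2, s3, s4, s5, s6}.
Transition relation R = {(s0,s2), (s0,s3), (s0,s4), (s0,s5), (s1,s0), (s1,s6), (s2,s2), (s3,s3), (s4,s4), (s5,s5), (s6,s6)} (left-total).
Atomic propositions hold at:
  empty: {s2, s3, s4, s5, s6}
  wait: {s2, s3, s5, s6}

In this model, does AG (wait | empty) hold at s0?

No

Sat(wait | empty) = {s2, s3, s4, s5, s6}
AG (wait | empty): greatest fixpoint, start Z0 = {s2, s3, s4, s5, s6}, keep only states in Sat with every successor in Z. Already a fixed point.
Sat(AG (wait | empty)) = {s2, s3, s4, s5, s6}
s0 ∉ Sat(AG (wait | empty)) = {s2, s3, s4, s5, s6}, so the formula does not hold at s0.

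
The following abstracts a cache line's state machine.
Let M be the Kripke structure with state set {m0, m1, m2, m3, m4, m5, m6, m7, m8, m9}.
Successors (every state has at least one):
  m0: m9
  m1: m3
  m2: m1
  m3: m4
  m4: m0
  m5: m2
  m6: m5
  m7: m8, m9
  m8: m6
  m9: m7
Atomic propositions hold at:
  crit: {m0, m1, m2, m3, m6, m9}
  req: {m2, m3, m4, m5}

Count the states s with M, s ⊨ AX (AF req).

6

AF req: least fixpoint, start Z0 = {m2, m3, m4, m5}, add states with every successor in Z. Z1 = {m1, m2, m3, m4, m5, m6}; Z2 = {m1, m2, m3, m4, m5, m6, m8}; fixed.
Sat(AF req) = {m1, m2, m3, m4, m5, m6, m8}
Sat(AX (AF req)) = {s : every successor in {m1, m2, m3, m4, m5, m6, m8}} = {m1, m2, m3, m5, m6, m8}
|Sat(AX (AF req))| = |{m1, m2, m3, m5, m6, m8}| = 6.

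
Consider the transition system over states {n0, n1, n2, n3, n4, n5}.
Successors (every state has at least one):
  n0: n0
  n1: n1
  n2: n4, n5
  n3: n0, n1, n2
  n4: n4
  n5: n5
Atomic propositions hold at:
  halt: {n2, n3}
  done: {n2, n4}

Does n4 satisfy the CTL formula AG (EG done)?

Yes

EG done: greatest fixpoint, start Z0 = {n2, n4}, keep only states in Sat with some successor in Z. Already a fixed point.
Sat(EG done) = {n2, n4}
AG (EG done): greatest fixpoint, start Z0 = {n2, n4}, keep only states in Sat with every successor in Z. Z1 = {n4}; fixed.
Sat(AG (EG done)) = {n4}
n4 ∈ Sat(AG (EG done)) = {n4}, so the formula holds at n4.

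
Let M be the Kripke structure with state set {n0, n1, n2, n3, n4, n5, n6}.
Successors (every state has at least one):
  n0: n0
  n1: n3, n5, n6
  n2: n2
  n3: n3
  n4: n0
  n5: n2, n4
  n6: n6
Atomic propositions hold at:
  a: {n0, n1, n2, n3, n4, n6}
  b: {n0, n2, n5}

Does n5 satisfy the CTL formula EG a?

No

EG a: greatest fixpoint, start Z0 = {n0, n1, n2, n3, n4, n6}, keep only states in Sat with some successor in Z. Already a fixed point.
Sat(EG a) = {n0, n1, n2, n3, n4, n6}
n5 ∉ Sat(EG a) = {n0, n1, n2, n3, n4, n6}, so the formula does not hold at n5.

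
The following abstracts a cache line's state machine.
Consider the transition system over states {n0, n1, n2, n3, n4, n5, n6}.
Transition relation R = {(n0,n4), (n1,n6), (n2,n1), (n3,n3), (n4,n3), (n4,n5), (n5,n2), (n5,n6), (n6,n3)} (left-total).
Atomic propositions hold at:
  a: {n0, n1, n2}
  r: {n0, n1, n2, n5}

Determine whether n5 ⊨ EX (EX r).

Yes

Sat(EX r) = {s : some successor in {n0, n1, n2, n5}} = {n2, n4, n5}
Sat(EX (EX r)) = {s : some successor in {n2, n4, n5}} = {n0, n4, n5}
n5 ∈ Sat(EX (EX r)) = {n0, n4, n5}, so the formula holds at n5.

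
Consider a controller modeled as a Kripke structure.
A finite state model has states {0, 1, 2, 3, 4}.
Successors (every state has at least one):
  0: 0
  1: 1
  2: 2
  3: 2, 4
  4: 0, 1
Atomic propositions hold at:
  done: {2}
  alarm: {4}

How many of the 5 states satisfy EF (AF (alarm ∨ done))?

Sat(alarm ∨ done) = {2, 4}
AF (alarm ∨ done): least fixpoint, start Z0 = {2, 4}, add states with every successor in Z. Z1 = {2, 3, 4}; fixed.
Sat(AF (alarm ∨ done)) = {2, 3, 4}
EF (AF (alarm ∨ done)): least fixpoint, start Z0 = {2, 3, 4}, add states with some successor in Z. Already a fixed point.
Sat(EF (AF (alarm ∨ done))) = {2, 3, 4}
|Sat(EF (AF (alarm ∨ done)))| = |{2, 3, 4}| = 3.

3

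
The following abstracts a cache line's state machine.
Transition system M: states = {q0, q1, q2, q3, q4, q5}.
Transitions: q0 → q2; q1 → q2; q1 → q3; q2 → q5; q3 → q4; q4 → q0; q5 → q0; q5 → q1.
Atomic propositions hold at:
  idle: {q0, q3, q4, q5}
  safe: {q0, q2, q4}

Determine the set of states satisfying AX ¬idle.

Sat(¬idle) = {q1, q2}
Sat(AX ¬idle) = {s : every successor in {q1, q2}} = {q0}

{q0}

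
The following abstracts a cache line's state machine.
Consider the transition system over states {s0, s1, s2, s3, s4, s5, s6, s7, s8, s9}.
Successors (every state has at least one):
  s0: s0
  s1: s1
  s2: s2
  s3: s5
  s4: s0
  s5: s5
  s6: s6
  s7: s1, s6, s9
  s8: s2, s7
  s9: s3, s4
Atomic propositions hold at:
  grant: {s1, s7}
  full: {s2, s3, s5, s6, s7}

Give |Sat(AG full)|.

AG full: greatest fixpoint, start Z0 = {s2, s3, s5, s6, s7}, keep only states in Sat with every successor in Z. Z1 = {s2, s3, s5, s6}; fixed.
Sat(AG full) = {s2, s3, s5, s6}
|Sat(AG full)| = |{s2, s3, s5, s6}| = 4.

4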